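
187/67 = 2 + 53/67 = 2.79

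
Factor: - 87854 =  - 2^1*13^1*31^1*109^1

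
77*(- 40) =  - 3080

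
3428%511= 362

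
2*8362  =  16724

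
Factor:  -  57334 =- 2^1*109^1* 263^1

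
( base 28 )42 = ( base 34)3c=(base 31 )3L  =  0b1110010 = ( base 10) 114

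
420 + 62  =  482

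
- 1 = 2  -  3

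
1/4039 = 1/4039 = 0.00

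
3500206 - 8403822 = - 4903616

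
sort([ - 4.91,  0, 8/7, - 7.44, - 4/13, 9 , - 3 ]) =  [ - 7.44,-4.91, - 3, - 4/13, 0, 8/7,9]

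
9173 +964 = 10137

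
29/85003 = 29/85003=0.00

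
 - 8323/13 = -641 + 10/13 = - 640.23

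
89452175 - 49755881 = 39696294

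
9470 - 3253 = 6217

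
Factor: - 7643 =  - 7643^1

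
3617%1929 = 1688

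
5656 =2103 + 3553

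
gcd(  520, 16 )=8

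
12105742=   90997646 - 78891904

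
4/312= 1/78 = 0.01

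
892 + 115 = 1007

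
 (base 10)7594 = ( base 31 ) 7RU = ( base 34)6jc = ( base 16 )1DAA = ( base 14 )2aa6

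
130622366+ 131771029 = 262393395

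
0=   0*79505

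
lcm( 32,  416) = 416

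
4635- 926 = 3709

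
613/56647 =613/56647= 0.01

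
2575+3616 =6191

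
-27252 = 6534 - 33786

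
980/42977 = 980/42977=0.02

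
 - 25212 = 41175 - 66387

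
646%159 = 10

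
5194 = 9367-4173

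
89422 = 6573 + 82849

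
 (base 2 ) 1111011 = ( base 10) 123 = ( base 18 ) 6F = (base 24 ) 53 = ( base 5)443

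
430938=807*534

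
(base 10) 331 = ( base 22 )f1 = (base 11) 281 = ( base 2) 101001011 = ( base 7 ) 652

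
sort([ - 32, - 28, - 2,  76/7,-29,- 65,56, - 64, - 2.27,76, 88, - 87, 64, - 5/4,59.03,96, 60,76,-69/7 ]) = [ - 87, - 65, - 64, - 32,  -  29 , - 28,-69/7,  -  2.27, - 2, - 5/4,76/7, 56, 59.03, 60, 64,76, 76, 88, 96 ] 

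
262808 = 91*2888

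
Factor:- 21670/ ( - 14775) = 2^1*3^(-1)*5^ (  -  1)*11^1 = 22/15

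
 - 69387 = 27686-97073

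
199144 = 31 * 6424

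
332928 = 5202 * 64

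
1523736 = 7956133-6432397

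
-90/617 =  - 1+ 527/617 =-0.15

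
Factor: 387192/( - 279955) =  - 408/295 = - 2^3*3^1*5^( - 1 )*17^1*59^( - 1)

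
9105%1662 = 795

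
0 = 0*(-23846)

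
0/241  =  0  =  0.00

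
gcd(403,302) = 1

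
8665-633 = 8032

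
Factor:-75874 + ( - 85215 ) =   -  161089 = -41^1*3929^1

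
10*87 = 870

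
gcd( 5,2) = 1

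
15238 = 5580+9658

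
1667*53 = 88351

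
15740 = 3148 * 5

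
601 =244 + 357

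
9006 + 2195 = 11201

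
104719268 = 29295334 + 75423934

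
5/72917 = 5/72917 = 0.00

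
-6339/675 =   -  2113/225 = - 9.39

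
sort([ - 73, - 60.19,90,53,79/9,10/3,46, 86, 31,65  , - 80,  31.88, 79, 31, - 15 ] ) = [ - 80, - 73, - 60.19, - 15,10/3, 79/9,31, 31,31.88, 46,53,65,79,86, 90]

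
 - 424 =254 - 678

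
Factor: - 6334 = - 2^1*3167^1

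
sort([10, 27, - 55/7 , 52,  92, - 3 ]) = [ - 55/7, - 3, 10, 27 , 52,92 ]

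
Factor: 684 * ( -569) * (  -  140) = 54487440 = 2^4 *3^2 *5^1*7^1*19^1 * 569^1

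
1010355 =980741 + 29614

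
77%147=77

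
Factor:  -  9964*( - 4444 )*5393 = 238802126288 = 2^4*11^1*47^1*53^1*101^1*5393^1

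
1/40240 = 1/40240  =  0.00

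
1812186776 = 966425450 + 845761326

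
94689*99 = 9374211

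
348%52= 36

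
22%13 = 9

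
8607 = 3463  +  5144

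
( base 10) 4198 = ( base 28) 59Q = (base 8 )10146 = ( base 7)15145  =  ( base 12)251a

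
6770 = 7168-398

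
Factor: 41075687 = 29^1*479^1*2957^1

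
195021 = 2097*93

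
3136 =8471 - 5335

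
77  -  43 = 34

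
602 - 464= 138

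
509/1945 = 509/1945 = 0.26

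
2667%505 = 142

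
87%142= 87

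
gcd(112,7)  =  7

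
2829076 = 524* 5399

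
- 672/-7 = 96+0/1 = 96.00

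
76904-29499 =47405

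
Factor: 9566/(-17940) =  - 2^( - 1 )*3^(-1)*5^ ( - 1)*13^(-1)*23^(-1 )*4783^1= - 4783/8970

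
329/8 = 329/8  =  41.12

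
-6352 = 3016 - 9368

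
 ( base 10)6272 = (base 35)547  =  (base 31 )6GA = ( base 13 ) 2b16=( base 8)14200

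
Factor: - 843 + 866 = 23^1 = 23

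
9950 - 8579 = 1371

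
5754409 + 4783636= 10538045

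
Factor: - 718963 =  - 7^1*271^1* 379^1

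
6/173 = 6/173 = 0.03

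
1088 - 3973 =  - 2885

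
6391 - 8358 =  - 1967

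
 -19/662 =-1 + 643/662= -0.03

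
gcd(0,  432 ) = 432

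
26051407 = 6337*4111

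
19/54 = 19/54 = 0.35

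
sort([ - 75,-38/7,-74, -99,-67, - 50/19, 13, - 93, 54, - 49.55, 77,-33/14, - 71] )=[ - 99 , - 93,-75 ,  -  74 ,-71,  -  67,- 49.55, - 38/7, - 50/19 , - 33/14 , 13 , 54, 77]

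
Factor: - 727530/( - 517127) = 2^1*3^1*5^1*13^( -1)  *24251^1*39779^( - 1 )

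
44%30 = 14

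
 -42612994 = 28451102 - 71064096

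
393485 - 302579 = 90906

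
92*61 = 5612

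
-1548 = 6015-7563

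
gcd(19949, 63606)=1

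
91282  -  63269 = 28013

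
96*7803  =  749088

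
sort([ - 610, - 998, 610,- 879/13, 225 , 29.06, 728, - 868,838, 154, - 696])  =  [ - 998, - 868, - 696, - 610 ,-879/13,29.06  ,  154, 225, 610 , 728, 838]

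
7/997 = 7/997= 0.01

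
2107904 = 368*5728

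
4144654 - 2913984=1230670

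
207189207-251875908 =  - 44686701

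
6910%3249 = 412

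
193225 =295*655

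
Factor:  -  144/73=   -  2^4*3^2*73^( - 1)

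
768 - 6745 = -5977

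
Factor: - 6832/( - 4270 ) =2^3*5^(-1 ) = 8/5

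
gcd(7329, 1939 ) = 7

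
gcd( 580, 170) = 10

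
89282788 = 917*97364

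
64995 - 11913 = 53082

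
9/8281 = 9/8281 = 0.00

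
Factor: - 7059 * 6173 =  - 43575207  =  - 3^1*13^1*181^1*6173^1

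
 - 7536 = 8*( - 942) 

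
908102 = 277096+631006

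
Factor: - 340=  - 2^2*5^1*17^1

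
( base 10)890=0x37a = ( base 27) 15q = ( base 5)12030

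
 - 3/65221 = -3/65221 = -0.00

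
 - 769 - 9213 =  - 9982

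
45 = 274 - 229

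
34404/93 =369  +  29/31 = 369.94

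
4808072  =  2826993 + 1981079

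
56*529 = 29624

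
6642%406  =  146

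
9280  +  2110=11390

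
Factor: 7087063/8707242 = 2^( - 1)*3^( - 1) * 43^(-1 )*33749^( - 1 )*7087063^1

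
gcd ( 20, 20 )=20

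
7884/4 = 1971= 1971.00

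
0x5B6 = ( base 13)886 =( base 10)1462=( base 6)10434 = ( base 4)112312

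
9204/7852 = 177/151 = 1.17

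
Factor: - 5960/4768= -5/4 = - 2^( - 2)*5^1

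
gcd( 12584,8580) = 572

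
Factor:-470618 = -2^1 *235309^1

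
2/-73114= - 1 + 36556/36557= - 0.00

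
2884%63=49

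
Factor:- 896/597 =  - 2^7*3^( - 1)*7^1*199^(  -  1)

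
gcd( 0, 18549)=18549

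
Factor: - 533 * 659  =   - 13^1* 41^1*659^1 = - 351247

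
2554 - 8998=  - 6444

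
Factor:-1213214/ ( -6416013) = 2^1*3^(  -  1 )*606607^1*2138671^( - 1)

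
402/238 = 201/119 = 1.69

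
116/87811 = 116/87811 = 0.00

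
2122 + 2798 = 4920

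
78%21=15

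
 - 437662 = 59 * ( - 7418)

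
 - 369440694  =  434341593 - 803782287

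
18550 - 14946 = 3604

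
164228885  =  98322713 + 65906172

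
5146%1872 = 1402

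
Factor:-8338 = - 2^1*11^1*379^1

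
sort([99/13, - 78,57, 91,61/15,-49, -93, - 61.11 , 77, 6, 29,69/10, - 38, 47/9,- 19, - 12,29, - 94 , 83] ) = [ - 94, - 93, - 78, - 61.11,-49 ,-38,  -  19, - 12, 61/15, 47/9 , 6, 69/10, 99/13,29, 29,57,77 , 83,91 ]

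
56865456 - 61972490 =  - 5107034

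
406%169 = 68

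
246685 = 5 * 49337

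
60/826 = 30/413 = 0.07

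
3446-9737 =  - 6291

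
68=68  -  0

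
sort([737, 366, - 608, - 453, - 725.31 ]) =[ - 725.31,-608,-453, 366,737]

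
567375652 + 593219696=1160595348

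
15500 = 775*20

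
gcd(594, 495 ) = 99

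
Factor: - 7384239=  - 3^2*17^3* 167^1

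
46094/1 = 46094 =46094.00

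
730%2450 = 730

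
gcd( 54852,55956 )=12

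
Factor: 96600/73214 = 2^2*3^1*5^2*7^1*23^1*36607^( - 1 ) = 48300/36607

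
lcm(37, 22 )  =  814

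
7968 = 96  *83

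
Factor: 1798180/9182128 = 449545/2295532 = 2^ ( - 2)*5^1*89909^1*573883^( - 1) 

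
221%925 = 221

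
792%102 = 78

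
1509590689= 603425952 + 906164737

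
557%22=7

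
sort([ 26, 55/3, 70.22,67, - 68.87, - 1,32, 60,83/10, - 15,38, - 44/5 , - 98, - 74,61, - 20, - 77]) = [ - 98, - 77, - 74, - 68.87, - 20, - 15, - 44/5,-1,83/10, 55/3,26,32, 38,60,61,67, 70.22 ]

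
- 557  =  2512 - 3069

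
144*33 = 4752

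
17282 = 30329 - 13047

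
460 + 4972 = 5432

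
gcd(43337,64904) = 7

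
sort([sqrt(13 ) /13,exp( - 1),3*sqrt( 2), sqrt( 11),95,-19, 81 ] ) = [ -19,  sqrt(13)/13, exp( - 1 ),sqrt(11), 3*sqrt( 2) , 81, 95 ]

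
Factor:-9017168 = -2^4*379^1*1487^1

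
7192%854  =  360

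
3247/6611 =3247/6611 = 0.49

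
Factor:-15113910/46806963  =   - 2^1 * 5^1*71^( - 1 )*31393^(  -  1) *71971^1= - 719710/2228903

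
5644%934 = 40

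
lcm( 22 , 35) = 770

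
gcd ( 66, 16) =2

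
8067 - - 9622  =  17689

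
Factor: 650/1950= 1/3 = 3^( - 1 )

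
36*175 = 6300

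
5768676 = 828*6967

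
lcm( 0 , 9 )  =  0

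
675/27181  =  675/27181 = 0.02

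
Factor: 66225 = 3^1*5^2*883^1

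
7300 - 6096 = 1204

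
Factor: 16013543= 7^2 *13^1 * 23^1 *1093^1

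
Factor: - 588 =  - 2^2*3^1 * 7^2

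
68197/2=34098 + 1/2  =  34098.50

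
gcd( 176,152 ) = 8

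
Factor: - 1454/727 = - 2  =  - 2^1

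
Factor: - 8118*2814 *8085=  - 184694160420 = - 2^2*3^4*5^1*7^3*11^2*41^1*67^1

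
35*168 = 5880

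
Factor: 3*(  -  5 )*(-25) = 375=3^1*5^3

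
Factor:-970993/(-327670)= 2^( - 1)*5^(-1)*7^ (-1)*31^( - 1)*151^(-1)*271^1*3583^1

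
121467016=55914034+65552982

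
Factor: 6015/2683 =3^1*5^1*401^1 * 2683^(  -  1 ) 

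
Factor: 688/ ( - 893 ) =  - 2^4*19^( - 1)*43^1*47^( - 1 ) 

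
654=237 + 417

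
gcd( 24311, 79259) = 1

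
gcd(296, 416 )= 8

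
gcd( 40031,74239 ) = 1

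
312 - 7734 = -7422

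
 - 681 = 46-727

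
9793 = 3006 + 6787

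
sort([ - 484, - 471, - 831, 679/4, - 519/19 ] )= [ - 831, - 484, - 471 , - 519/19,  679/4 ] 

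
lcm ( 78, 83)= 6474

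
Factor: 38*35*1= 2^1*5^1 * 7^1*19^1= 1330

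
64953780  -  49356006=15597774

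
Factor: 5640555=3^1*5^1*523^1*719^1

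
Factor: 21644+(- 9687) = 11^1*1087^1=   11957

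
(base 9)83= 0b1001011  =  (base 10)75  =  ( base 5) 300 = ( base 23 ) 36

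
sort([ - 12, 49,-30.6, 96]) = [-30.6,-12, 49, 96 ]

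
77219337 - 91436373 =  - 14217036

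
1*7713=7713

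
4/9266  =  2/4633 = 0.00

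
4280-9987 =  - 5707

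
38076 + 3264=41340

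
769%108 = 13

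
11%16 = 11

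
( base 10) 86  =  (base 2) 1010110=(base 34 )2I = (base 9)105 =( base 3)10012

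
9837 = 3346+6491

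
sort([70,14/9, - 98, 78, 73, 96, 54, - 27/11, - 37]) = [-98, - 37,-27/11,14/9, 54, 70,73, 78,96]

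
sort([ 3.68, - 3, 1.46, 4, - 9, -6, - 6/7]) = [ - 9,-6,  -  3, - 6/7, 1.46,3.68, 4]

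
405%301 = 104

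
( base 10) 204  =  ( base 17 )C0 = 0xcc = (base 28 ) 78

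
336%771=336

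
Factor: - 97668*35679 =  - 2^2 * 3^3 * 7^1* 1699^1*2713^1= - 3484696572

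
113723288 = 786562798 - 672839510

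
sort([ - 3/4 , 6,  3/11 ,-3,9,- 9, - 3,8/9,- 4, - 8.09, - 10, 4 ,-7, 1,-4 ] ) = [ - 10, - 9, - 8.09,-7,-4,-4, - 3, - 3, - 3/4,3/11, 8/9,1, 4,6, 9] 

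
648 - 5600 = -4952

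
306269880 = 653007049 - 346737169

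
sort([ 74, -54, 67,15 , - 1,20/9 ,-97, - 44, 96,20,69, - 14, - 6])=[ -97, - 54, - 44, - 14, - 6, - 1 , 20/9,15,20, 67,  69,74  ,  96 ] 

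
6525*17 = 110925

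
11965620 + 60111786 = 72077406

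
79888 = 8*9986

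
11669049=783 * 14903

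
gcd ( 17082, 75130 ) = 2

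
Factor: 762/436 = 2^( - 1 )*3^1*  109^(-1 )*127^1 = 381/218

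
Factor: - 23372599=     -  23372599^1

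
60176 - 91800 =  - 31624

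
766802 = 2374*323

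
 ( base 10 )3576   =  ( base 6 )24320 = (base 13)1821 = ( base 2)110111111000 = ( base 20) 8ig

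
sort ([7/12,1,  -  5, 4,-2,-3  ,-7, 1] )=[ - 7,-5, - 3, - 2, 7/12,  1,  1, 4]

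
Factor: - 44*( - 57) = 2^2*3^1*11^1*19^1 = 2508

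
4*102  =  408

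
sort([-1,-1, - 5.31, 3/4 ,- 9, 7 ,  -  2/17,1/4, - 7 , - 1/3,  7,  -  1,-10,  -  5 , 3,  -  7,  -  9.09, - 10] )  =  [ - 10,  -  10, - 9.09, - 9, - 7, - 7, -5.31,  -  5 , - 1,- 1 , - 1 , - 1/3,  -  2/17,1/4, 3/4, 3,7 , 7] 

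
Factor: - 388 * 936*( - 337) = 122387616 =2^5 *3^2 * 13^1 *97^1 * 337^1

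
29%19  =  10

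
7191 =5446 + 1745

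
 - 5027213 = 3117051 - 8144264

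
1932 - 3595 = -1663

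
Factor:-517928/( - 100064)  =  64741/12508 = 2^( - 2)*53^(-1 )  *59^( -1) * 101^1*641^1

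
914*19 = 17366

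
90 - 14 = 76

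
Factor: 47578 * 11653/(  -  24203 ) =-2^1 * 43^1*271^1*23789^1*24203^( - 1 )  =  - 554426434/24203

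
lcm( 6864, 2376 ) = 61776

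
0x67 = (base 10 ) 103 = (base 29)3g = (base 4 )1213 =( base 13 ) 7C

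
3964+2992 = 6956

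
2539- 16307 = -13768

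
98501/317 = 98501/317 =310.73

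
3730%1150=280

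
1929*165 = 318285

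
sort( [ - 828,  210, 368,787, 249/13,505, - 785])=[-828, - 785, 249/13,210,  368,505, 787]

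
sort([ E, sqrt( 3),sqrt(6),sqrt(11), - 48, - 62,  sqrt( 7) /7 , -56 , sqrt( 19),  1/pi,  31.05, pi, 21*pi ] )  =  [ - 62,- 56, - 48,1/pi , sqrt(7)/7,sqrt(3 ),sqrt(6) , E,pi,sqrt( 11) , sqrt( 19 ), 31.05, 21*pi ]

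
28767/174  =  9589/58=165.33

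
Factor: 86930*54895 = 4772022350 = 2^1 *5^2*8693^1*10979^1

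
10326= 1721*6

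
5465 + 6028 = 11493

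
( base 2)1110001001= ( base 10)905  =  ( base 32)S9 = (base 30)105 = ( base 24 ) 1DH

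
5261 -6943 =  - 1682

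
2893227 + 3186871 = 6080098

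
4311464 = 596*7234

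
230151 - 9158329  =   - 8928178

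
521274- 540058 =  -18784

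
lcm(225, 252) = 6300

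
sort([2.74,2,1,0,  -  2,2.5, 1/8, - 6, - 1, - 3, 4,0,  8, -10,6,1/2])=[ - 10, - 6, - 3,  -  2,-1 , 0,0,1/8,1/2,  1 , 2,2.5,  2.74, 4, 6, 8] 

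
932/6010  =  466/3005 = 0.16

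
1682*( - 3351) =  - 5636382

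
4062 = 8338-4276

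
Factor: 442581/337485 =5^( - 1) * 149^(-1)*977^1 = 977/745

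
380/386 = 190/193  =  0.98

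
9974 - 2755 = 7219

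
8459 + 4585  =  13044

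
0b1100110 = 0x66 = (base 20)52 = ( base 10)102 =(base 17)60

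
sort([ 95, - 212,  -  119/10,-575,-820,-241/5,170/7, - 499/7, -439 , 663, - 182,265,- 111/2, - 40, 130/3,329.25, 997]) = [- 820, - 575, - 439, - 212,- 182,-499/7, - 111/2, - 241/5, - 40, -119/10, 170/7, 130/3,95,265, 329.25,663, 997] 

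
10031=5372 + 4659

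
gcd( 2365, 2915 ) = 55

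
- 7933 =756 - 8689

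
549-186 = 363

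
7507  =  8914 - 1407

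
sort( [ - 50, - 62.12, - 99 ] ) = [-99, - 62.12,-50] 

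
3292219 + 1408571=4700790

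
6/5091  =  2/1697 = 0.00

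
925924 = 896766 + 29158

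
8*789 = 6312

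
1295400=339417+955983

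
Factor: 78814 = 2^1 * 157^1*251^1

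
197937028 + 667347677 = 865284705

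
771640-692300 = 79340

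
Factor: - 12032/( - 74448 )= 2^4*3^(- 2 )*11^ (-1 ) = 16/99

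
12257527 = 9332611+2924916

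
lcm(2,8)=8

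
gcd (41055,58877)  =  7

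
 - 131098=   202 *( - 649 )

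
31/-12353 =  - 1 + 12322/12353= - 0.00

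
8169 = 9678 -1509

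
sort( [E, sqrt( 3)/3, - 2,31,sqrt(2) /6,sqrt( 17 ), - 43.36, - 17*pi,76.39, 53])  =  [- 17*pi, - 43.36, - 2, sqrt( 2)/6,sqrt( 3 ) /3, E, sqrt(17 ),31,53, 76.39] 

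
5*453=2265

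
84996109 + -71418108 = 13578001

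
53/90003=53/90003 = 0.00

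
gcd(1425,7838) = 1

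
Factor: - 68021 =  - 251^1 * 271^1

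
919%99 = 28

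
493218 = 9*54802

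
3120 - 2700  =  420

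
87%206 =87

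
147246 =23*6402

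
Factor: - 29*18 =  - 2^1*3^2*29^1=- 522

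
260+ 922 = 1182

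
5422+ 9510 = 14932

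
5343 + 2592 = 7935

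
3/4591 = 3/4591 = 0.00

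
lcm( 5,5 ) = 5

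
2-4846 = - 4844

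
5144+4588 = 9732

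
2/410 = 1/205 = 0.00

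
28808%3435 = 1328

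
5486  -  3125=2361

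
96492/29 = 96492/29 =3327.31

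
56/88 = 7/11 = 0.64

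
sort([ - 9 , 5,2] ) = [ - 9,2,5] 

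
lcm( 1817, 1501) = 34523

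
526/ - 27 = - 526/27 = - 19.48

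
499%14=9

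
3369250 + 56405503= 59774753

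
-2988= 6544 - 9532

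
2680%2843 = 2680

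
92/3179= 92/3179= 0.03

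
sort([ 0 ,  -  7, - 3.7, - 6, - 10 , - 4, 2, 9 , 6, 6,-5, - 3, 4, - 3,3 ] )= [ - 10, - 7, - 6,  -  5, - 4, - 3.7, - 3, - 3, 0,2,3, 4, 6, 6,9 ] 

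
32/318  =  16/159  =  0.10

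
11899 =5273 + 6626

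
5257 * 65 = 341705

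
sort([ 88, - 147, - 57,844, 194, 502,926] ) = [ - 147, - 57, 88,194,502,844,926] 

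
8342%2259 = 1565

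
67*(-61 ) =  - 4087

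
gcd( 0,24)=24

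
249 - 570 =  - 321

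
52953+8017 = 60970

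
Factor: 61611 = 3^1 * 11^1* 1867^1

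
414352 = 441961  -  27609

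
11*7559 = 83149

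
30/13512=5/2252 = 0.00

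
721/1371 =721/1371 = 0.53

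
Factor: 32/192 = 1/6= 2^( - 1 )*3^( - 1)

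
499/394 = 499/394 = 1.27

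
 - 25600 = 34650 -60250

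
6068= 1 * 6068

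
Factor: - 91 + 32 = - 59^1 = - 59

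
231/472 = 231/472=0.49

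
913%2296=913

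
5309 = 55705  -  50396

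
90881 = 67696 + 23185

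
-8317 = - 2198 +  - 6119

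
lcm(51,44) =2244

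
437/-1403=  - 19/61 = -0.31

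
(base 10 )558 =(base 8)1056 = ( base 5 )4213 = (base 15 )273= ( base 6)2330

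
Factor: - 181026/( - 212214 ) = 3^1 * 89^1*313^( - 1 ) = 267/313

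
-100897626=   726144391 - 827042017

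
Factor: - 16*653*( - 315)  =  2^4*3^2*5^1*7^1*653^1 = 3291120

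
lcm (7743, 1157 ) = 100659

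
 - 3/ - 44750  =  3/44750=0.00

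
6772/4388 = 1+ 596/1097= 1.54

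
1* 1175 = 1175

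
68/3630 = 34/1815 = 0.02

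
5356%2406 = 544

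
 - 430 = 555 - 985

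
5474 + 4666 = 10140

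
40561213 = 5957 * 6809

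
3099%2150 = 949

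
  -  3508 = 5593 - 9101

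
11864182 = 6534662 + 5329520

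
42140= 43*980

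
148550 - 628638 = - 480088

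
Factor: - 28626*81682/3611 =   -  2^2*3^1 * 13^1* 23^( - 1)*157^( - 1)*367^1*40841^1 =- 2338228932/3611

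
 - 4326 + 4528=202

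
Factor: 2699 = 2699^1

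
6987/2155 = 6987/2155=3.24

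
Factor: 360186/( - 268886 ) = -3^1*173^1*347^1*134443^( - 1)  =  - 180093/134443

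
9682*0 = 0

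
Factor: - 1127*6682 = -7530614 = - 2^1*7^2 * 13^1*23^1*257^1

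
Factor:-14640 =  - 2^4 * 3^1 * 5^1 * 61^1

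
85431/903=94+183/301 = 94.61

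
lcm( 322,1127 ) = 2254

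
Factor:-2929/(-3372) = 2^(-2)*3^( - 1)*29^1*101^1*281^( - 1)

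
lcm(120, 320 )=960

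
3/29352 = 1/9784 = 0.00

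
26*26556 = 690456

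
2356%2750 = 2356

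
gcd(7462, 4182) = 82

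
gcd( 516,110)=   2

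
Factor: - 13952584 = -2^3*727^1*2399^1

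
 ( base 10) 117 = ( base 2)1110101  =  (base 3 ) 11100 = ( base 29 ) 41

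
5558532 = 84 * 66173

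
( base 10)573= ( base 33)HC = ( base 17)1gc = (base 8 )1075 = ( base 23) 11l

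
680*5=3400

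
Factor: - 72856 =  - 2^3 * 7^1*1301^1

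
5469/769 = 5469/769=7.11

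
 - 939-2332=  - 3271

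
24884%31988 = 24884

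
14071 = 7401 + 6670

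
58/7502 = 29/3751 = 0.01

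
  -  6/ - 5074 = 3/2537 = 0.00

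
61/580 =61/580 = 0.11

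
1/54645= 1/54645 = 0.00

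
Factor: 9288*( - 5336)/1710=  - 2753376/95  =  -2^5 * 3^1*5^( - 1)*19^( - 1 )*23^1* 29^1*43^1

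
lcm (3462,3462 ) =3462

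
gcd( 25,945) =5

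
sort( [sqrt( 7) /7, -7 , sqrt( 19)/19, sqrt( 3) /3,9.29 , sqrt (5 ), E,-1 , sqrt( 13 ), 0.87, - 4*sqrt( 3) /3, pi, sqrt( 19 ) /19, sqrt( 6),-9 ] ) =[-9, - 7, - 4*sqrt(3 ) /3, - 1, sqrt( 19)/19, sqrt( 19) /19, sqrt (7) /7, sqrt(3 )/3, 0.87, sqrt(5), sqrt( 6),E, pi,sqrt(13 ), 9.29]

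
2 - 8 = -6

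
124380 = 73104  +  51276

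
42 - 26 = 16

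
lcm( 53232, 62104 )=372624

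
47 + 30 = 77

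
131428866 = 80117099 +51311767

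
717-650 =67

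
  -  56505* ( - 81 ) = 4576905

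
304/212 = 1 + 23/53 = 1.43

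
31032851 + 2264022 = 33296873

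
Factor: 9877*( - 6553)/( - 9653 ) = 9246283/1379 = 7^( - 1)*17^1*83^1*197^(-1 )*6553^1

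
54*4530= 244620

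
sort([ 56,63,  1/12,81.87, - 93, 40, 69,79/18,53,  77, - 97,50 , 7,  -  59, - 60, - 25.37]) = [ - 97, - 93, - 60, - 59, - 25.37,1/12,79/18,7,40, 50,  53,56,63,69,77, 81.87 ]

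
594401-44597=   549804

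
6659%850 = 709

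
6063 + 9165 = 15228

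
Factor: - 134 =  - 2^1*67^1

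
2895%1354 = 187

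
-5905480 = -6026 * 980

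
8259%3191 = 1877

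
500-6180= -5680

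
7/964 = 7/964 = 0.01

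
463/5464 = 463/5464 = 0.08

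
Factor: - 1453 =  - 1453^1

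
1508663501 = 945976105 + 562687396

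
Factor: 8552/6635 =2^3*5^( - 1)*1069^1*1327^( - 1 )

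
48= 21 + 27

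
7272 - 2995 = 4277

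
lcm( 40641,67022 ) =3820254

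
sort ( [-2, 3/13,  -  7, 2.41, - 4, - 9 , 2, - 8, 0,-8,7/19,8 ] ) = [ - 9, - 8,-8,-7, -4, - 2, 0, 3/13,7/19, 2, 2.41 , 8 ] 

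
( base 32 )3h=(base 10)113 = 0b1110001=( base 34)3b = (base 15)78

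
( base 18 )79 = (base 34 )3x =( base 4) 2013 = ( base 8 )207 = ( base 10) 135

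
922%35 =12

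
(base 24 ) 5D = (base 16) 85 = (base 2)10000101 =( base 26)53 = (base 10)133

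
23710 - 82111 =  - 58401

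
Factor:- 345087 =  - 3^3 * 12781^1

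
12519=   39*321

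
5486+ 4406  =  9892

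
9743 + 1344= 11087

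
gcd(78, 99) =3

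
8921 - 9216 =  - 295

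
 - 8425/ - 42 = 8425/42 = 200.60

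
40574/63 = 40574/63 = 644.03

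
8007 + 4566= 12573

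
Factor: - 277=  - 277^1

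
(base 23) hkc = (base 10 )9465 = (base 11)7125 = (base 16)24f9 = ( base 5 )300330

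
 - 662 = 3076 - 3738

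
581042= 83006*7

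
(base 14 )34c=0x290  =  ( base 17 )24a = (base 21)1A5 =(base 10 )656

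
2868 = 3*956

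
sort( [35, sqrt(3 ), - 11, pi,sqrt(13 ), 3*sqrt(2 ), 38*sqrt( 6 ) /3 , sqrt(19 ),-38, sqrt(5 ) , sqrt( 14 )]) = [ - 38, - 11, sqrt(3 ), sqrt(5), pi, sqrt ( 13), sqrt(14) , 3 * sqrt(  2 ), sqrt (19 ),38*sqrt( 6 ) /3, 35]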